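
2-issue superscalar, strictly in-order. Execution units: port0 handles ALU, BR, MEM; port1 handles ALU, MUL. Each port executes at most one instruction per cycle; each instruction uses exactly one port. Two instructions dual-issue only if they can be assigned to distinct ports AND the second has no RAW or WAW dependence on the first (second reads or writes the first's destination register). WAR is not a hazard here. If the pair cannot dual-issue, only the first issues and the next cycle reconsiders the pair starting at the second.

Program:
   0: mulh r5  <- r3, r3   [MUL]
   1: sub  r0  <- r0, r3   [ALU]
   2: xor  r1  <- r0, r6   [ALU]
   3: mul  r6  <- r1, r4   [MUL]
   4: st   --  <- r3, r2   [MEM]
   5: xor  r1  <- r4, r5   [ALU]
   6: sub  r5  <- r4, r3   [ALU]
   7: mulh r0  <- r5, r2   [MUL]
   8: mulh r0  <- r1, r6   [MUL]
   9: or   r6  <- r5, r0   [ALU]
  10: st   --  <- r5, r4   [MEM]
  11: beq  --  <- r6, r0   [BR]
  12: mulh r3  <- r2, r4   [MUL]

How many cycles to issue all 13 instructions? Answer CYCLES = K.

CYCLES = 8

0. mulh.MUL/sub.ALU @i0&i1  | dual
1. xor.ALU @i2  | RAW r1
2. mul.MUL/st.MEM @i3&i4  | dual
3. xor.ALU/sub.ALU @i5&i6  | dual
4. mulh.MUL @i7  | no-port MUL/MUL
5. mulh.MUL @i8  | RAW r0
6. or.ALU/st.MEM @i9&i10  | dual
7. beq.BR/mulh.MUL @i11&i12  | dual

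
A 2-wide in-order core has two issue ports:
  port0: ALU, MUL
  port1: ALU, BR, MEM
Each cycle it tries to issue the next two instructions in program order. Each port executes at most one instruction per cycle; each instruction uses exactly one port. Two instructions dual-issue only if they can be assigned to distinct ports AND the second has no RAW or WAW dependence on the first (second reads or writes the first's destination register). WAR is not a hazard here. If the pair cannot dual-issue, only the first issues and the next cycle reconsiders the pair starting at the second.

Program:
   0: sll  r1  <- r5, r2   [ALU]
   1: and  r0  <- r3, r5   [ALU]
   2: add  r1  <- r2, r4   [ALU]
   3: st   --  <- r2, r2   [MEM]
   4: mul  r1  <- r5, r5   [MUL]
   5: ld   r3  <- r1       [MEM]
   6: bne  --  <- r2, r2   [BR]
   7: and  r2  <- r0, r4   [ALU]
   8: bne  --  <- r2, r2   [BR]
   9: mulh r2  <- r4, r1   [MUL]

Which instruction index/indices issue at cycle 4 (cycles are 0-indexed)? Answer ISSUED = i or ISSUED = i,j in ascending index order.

  cy0 -> i0/i1 (sll.ALU and.ALU) pair
  cy1 -> i2/i3 (add.ALU st.MEM) pair
  cy2 -> i4 (mul.MUL) RAW r1
  cy3 -> i5 (ld.MEM) no-port MEM/BR
  cy4 -> i6/i7 (bne.BR and.ALU) pair
  cy5 -> i8/i9 (bne.BR mulh.MUL) pair

ISSUED = 6,7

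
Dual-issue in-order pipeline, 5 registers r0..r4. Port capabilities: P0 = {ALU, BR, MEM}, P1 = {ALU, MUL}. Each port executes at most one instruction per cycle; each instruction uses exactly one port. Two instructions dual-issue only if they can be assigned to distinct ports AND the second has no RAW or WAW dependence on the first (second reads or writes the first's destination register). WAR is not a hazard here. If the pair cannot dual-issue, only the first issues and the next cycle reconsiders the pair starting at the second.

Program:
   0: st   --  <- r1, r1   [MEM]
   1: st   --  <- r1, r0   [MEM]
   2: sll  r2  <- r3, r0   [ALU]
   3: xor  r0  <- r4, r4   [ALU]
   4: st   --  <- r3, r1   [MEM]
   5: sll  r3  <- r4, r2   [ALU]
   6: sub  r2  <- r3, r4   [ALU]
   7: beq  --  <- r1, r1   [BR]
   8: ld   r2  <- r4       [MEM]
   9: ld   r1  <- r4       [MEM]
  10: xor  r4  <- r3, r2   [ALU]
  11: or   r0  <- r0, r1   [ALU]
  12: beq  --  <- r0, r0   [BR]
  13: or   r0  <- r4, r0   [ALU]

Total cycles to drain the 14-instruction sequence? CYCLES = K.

CYCLES = 9

[0] i0  st  -- no-port MEM/MEM
[1] i1,i2  st sll  -- 2-wide
[2] i3,i4  xor st  -- 2-wide
[3] i5  sll  -- RAW r3
[4] i6,i7  sub beq  -- 2-wide
[5] i8  ld  -- no-port MEM/MEM
[6] i9,i10  ld xor  -- 2-wide
[7] i11  or  -- RAW r0
[8] i12,i13  beq or  -- 2-wide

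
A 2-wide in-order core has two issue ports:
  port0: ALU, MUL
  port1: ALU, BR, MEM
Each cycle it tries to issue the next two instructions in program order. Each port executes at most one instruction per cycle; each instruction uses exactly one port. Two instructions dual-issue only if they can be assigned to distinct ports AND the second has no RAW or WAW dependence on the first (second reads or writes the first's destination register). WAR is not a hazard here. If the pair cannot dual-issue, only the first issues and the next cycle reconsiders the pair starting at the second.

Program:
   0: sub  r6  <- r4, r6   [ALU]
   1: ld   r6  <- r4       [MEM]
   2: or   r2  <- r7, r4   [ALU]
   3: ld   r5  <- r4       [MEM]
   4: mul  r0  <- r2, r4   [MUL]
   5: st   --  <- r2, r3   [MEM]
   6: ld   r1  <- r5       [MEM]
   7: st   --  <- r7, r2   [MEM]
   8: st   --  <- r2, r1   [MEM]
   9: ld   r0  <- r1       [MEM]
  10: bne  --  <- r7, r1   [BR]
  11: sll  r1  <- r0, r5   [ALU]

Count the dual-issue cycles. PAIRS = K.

PAIRS = 3

  cy0 -> i0 (sub) WAW r6
  cy1 -> i1,i2 (ld/or) dual
  cy2 -> i3,i4 (ld/mul) dual
  cy3 -> i5 (st) no-port MEM/MEM
  cy4 -> i6 (ld) no-port MEM/MEM
  cy5 -> i7 (st) no-port MEM/MEM
  cy6 -> i8 (st) no-port MEM/MEM
  cy7 -> i9 (ld) no-port MEM/BR
  cy8 -> i10,i11 (bne/sll) dual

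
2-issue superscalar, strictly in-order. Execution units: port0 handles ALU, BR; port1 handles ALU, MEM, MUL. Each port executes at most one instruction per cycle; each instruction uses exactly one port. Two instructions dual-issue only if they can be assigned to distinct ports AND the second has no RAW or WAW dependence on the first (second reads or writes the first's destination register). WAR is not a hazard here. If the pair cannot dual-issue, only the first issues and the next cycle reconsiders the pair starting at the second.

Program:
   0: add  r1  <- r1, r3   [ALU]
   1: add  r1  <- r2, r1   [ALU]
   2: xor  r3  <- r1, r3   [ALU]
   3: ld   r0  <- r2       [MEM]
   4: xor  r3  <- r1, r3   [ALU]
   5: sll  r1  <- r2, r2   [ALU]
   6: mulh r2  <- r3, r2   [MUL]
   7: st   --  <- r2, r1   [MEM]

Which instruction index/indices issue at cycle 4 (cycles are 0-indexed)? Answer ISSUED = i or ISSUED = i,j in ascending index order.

#0 head=0: add i0 RAW+WAW r1
#1 head=1: add i1 RAW r1
#2 head=2: xor/ld i2+i3 dual
#3 head=4: xor/sll i4+i5 dual
#4 head=6: mulh i6 no-port MUL/MEM
#5 head=7: st i7 tail

ISSUED = 6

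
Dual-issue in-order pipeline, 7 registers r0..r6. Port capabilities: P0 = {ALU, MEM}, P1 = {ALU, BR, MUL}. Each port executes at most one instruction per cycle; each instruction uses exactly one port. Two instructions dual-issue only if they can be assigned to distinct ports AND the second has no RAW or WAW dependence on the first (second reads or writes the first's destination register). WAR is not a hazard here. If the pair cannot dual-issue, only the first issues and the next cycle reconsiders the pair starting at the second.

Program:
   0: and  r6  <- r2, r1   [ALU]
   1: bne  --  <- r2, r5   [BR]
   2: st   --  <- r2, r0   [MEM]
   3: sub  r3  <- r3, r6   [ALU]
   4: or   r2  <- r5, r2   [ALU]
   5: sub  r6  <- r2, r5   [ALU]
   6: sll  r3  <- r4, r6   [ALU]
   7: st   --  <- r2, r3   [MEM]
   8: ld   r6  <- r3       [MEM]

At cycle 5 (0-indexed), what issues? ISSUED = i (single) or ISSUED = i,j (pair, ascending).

ISSUED = 7

0. and bne @i0+i1  | 2-wide
1. st sub @i2+i3  | 2-wide
2. or @i4  | RAW r2
3. sub @i5  | RAW r6
4. sll @i6  | RAW r3
5. st @i7  | no-port MEM/MEM
6. ld @i8  | tail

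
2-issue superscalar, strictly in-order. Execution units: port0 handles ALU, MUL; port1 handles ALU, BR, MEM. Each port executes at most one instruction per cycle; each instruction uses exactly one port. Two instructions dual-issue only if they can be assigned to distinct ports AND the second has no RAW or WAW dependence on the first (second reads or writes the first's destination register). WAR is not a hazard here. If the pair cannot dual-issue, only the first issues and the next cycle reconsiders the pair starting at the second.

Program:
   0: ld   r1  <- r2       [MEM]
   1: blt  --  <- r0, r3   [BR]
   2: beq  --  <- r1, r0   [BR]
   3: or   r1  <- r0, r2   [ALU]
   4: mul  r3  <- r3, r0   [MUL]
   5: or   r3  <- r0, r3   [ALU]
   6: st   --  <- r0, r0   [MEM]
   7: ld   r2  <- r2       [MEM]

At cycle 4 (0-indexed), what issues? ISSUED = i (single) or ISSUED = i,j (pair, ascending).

c0: i0 ld  no-port MEM/BR
c1: i1 blt  no-port BR/BR
c2: i2+i3 beq or  2-wide
c3: i4 mul  RAW+WAW r3
c4: i5+i6 or st  2-wide
c5: i7 ld  tail

ISSUED = 5,6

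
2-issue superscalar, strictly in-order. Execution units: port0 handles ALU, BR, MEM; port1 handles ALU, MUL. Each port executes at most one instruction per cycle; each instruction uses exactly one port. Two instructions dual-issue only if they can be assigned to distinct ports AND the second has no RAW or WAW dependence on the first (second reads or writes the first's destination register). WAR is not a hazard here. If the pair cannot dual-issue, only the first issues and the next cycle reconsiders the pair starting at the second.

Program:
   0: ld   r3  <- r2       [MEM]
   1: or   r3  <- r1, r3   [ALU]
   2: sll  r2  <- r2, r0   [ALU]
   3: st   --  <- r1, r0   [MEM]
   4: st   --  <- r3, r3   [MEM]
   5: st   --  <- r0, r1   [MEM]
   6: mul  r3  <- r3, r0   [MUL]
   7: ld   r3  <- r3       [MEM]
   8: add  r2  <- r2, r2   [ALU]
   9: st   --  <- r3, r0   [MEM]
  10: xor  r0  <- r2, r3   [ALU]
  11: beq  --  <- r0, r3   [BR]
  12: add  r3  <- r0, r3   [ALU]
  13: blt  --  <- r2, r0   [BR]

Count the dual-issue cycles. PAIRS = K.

PAIRS = 5

  cy0 -> i0 (ld) RAW+WAW r3
  cy1 -> i1&i2 (or sll) 2-wide
  cy2 -> i3 (st) no-port MEM/MEM
  cy3 -> i4 (st) no-port MEM/MEM
  cy4 -> i5&i6 (st mul) 2-wide
  cy5 -> i7&i8 (ld add) 2-wide
  cy6 -> i9&i10 (st xor) 2-wide
  cy7 -> i11&i12 (beq add) 2-wide
  cy8 -> i13 (blt) tail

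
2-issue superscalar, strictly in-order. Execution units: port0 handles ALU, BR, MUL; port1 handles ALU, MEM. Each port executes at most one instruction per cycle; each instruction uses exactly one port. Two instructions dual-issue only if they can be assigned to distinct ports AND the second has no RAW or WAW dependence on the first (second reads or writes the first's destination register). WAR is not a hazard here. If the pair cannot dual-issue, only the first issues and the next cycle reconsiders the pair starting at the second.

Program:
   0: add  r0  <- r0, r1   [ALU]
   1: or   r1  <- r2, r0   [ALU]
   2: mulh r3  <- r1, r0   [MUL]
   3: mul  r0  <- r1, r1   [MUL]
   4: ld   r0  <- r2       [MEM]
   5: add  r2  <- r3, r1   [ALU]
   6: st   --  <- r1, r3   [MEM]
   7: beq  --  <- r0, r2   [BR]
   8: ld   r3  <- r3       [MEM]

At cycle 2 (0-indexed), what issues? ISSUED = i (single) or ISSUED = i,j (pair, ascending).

t=0 i0:add ; RAW r0
t=1 i1:or ; RAW r1
t=2 i2:mulh ; no-port MUL/MUL
t=3 i3:mul ; WAW r0
t=4 i4+i5:ld/add ; dual
t=5 i6+i7:st/beq ; dual
t=6 i8:ld ; tail

ISSUED = 2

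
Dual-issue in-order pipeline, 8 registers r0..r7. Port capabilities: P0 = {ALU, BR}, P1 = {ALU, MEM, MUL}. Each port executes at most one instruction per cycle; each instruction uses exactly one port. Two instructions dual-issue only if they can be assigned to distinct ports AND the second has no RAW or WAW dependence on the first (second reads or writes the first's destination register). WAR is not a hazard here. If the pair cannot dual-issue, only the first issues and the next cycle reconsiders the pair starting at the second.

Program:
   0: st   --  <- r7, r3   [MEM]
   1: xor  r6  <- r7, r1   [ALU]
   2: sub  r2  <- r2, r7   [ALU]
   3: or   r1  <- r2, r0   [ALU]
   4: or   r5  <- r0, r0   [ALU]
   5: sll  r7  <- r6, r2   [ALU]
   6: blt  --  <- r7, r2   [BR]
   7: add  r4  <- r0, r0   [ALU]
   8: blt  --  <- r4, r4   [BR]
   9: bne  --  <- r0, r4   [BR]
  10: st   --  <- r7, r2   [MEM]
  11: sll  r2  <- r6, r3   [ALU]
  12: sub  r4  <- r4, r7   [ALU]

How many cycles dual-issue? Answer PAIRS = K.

  cy0 -> i0&i1 (st.MEM xor.ALU) 2-wide
  cy1 -> i2 (sub.ALU) RAW r2
  cy2 -> i3&i4 (or.ALU or.ALU) 2-wide
  cy3 -> i5 (sll.ALU) RAW r7
  cy4 -> i6&i7 (blt.BR add.ALU) 2-wide
  cy5 -> i8 (blt.BR) no-port BR/BR
  cy6 -> i9&i10 (bne.BR st.MEM) 2-wide
  cy7 -> i11&i12 (sll.ALU sub.ALU) 2-wide

PAIRS = 5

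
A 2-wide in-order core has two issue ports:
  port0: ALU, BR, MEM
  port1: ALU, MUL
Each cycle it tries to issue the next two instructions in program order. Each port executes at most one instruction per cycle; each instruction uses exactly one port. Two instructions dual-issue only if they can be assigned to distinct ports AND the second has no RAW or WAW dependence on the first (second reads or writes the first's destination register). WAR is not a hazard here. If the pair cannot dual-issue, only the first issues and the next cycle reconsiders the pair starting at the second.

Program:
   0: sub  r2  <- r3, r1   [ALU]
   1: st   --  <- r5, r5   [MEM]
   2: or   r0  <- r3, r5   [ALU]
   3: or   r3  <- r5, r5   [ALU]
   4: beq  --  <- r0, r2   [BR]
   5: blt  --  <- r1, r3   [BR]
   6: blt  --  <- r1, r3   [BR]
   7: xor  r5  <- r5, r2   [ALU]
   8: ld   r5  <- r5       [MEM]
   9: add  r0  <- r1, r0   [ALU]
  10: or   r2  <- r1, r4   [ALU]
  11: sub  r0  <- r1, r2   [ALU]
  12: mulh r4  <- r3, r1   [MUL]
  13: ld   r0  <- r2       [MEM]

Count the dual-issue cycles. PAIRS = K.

  cy0 -> i0&i1 (sub/st) 2-wide
  cy1 -> i2&i3 (or/or) 2-wide
  cy2 -> i4 (beq) no-port BR/BR
  cy3 -> i5 (blt) no-port BR/BR
  cy4 -> i6&i7 (blt/xor) 2-wide
  cy5 -> i8&i9 (ld/add) 2-wide
  cy6 -> i10 (or) RAW r2
  cy7 -> i11&i12 (sub/mulh) 2-wide
  cy8 -> i13 (ld) tail

PAIRS = 5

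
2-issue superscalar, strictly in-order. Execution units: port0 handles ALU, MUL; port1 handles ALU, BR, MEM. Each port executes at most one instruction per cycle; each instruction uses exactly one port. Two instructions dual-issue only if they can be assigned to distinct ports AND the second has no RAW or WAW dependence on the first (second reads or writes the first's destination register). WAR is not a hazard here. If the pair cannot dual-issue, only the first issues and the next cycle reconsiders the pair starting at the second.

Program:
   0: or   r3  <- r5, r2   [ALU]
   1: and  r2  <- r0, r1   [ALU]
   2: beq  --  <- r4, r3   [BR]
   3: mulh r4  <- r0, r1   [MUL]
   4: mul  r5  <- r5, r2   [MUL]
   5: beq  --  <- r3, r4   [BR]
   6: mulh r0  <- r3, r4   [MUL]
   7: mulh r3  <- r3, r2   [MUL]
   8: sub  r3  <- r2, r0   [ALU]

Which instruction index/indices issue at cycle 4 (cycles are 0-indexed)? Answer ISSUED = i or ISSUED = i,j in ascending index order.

ISSUED = 7

  cy0 -> i0+i1 (or.ALU/and.ALU) 2-wide
  cy1 -> i2+i3 (beq.BR/mulh.MUL) 2-wide
  cy2 -> i4+i5 (mul.MUL/beq.BR) 2-wide
  cy3 -> i6 (mulh.MUL) no-port MUL/MUL
  cy4 -> i7 (mulh.MUL) WAW r3
  cy5 -> i8 (sub.ALU) tail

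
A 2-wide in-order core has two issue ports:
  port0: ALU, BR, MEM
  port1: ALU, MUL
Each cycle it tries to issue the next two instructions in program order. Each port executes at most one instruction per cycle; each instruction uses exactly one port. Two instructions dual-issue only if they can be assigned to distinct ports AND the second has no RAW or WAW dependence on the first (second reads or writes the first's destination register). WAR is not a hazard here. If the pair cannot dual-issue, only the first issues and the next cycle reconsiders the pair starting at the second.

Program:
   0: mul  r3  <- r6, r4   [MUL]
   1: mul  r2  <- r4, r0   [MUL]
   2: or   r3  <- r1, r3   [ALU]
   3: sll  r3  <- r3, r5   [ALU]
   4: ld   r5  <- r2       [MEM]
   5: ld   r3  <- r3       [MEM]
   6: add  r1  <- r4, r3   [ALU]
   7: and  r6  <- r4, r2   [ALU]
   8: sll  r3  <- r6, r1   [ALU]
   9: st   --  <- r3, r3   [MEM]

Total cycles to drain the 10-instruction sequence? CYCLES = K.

  cy0 -> i0 (mul.MUL) no-port MUL/MUL
  cy1 -> i1,i2 (mul.MUL or.ALU) 2-wide
  cy2 -> i3,i4 (sll.ALU ld.MEM) 2-wide
  cy3 -> i5 (ld.MEM) RAW r3
  cy4 -> i6,i7 (add.ALU and.ALU) 2-wide
  cy5 -> i8 (sll.ALU) RAW r3
  cy6 -> i9 (st.MEM) tail

CYCLES = 7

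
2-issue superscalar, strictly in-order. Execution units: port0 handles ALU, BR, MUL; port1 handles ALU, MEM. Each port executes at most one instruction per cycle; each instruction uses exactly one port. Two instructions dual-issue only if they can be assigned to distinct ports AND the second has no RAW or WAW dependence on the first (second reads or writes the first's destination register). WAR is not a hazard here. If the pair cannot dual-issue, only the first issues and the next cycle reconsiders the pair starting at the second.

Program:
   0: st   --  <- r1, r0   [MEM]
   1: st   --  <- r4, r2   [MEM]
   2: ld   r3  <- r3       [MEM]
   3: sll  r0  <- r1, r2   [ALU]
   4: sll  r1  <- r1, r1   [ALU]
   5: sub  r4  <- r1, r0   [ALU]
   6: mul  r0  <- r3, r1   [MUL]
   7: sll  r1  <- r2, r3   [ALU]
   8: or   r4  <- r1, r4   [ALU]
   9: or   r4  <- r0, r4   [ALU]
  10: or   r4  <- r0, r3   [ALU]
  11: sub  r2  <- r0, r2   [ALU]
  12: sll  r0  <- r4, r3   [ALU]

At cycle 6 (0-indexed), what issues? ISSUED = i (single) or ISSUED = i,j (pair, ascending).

c0: i0 st.MEM  no-port MEM/MEM
c1: i1 st.MEM  no-port MEM/MEM
c2: i2+i3 ld.MEM;sll.ALU  2-wide
c3: i4 sll.ALU  RAW r1
c4: i5+i6 sub.ALU;mul.MUL  2-wide
c5: i7 sll.ALU  RAW r1
c6: i8 or.ALU  RAW+WAW r4
c7: i9 or.ALU  WAW r4
c8: i10+i11 or.ALU;sub.ALU  2-wide
c9: i12 sll.ALU  tail

ISSUED = 8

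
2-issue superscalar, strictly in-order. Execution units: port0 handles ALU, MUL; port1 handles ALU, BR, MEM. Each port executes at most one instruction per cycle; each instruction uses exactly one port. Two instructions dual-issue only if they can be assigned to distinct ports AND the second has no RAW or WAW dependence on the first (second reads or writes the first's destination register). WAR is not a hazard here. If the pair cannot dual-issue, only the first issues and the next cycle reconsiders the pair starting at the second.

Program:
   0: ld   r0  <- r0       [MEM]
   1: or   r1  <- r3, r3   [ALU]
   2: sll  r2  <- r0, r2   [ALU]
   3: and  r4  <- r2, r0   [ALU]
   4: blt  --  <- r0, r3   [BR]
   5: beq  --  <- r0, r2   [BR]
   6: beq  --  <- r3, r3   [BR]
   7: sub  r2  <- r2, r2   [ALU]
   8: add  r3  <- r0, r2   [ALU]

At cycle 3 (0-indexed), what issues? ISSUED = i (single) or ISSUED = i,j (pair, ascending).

t=0 i0/i1:ld/or ; pair
t=1 i2:sll ; RAW r2
t=2 i3/i4:and/blt ; pair
t=3 i5:beq ; no-port BR/BR
t=4 i6/i7:beq/sub ; pair
t=5 i8:add ; tail

ISSUED = 5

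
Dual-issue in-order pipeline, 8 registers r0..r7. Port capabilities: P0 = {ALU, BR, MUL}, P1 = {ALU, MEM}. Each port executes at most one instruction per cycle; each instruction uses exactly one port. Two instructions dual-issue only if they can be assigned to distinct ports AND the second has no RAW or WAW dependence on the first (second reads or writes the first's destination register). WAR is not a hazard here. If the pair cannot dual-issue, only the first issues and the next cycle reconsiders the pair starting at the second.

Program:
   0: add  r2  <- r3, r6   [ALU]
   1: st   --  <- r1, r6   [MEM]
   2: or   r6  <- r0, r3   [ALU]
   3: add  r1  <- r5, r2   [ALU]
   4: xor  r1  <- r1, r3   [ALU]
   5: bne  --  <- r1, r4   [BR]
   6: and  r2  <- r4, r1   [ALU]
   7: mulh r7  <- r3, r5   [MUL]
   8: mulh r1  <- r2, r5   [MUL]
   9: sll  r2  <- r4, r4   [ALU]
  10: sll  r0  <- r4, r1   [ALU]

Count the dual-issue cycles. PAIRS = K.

PAIRS = 4

#0 head=0: add.ALU/st.MEM i0&i1 2-wide
#1 head=2: or.ALU/add.ALU i2&i3 2-wide
#2 head=4: xor.ALU i4 RAW r1
#3 head=5: bne.BR/and.ALU i5&i6 2-wide
#4 head=7: mulh.MUL i7 no-port MUL/MUL
#5 head=8: mulh.MUL/sll.ALU i8&i9 2-wide
#6 head=10: sll.ALU i10 tail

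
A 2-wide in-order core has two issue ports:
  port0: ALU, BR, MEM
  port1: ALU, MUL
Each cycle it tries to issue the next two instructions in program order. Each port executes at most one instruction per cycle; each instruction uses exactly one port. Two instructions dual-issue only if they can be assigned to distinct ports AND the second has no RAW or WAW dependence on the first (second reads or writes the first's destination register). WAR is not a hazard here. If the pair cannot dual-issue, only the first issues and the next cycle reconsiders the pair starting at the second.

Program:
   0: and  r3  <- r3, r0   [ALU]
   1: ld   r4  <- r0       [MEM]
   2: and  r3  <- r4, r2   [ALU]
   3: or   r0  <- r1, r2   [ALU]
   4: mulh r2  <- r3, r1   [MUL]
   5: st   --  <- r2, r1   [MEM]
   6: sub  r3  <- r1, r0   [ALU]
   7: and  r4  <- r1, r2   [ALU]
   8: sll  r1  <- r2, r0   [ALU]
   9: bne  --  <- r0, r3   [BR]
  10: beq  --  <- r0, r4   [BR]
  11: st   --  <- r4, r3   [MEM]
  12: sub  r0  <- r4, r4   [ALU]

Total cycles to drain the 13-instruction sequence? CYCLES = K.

CYCLES = 8

t=0 i0,i1:and+ld ; pair
t=1 i2,i3:and+or ; pair
t=2 i4:mulh ; RAW r2
t=3 i5,i6:st+sub ; pair
t=4 i7,i8:and+sll ; pair
t=5 i9:bne ; no-port BR/BR
t=6 i10:beq ; no-port BR/MEM
t=7 i11,i12:st+sub ; pair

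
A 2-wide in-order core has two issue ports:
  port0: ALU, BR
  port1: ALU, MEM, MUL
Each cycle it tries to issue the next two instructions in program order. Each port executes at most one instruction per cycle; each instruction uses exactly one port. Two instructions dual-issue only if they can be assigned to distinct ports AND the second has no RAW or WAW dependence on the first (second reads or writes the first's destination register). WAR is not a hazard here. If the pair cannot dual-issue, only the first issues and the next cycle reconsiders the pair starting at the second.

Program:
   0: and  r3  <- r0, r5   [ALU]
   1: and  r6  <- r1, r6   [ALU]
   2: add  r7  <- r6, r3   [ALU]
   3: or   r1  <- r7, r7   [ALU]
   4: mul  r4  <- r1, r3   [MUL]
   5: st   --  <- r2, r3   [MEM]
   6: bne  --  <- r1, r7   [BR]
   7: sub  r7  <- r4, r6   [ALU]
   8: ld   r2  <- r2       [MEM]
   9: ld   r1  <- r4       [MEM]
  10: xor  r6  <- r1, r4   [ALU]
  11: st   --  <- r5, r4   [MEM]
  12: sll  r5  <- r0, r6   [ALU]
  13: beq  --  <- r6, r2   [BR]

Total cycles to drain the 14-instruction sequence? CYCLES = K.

#0 head=0: and;and i0+i1 2-wide
#1 head=2: add i2 RAW r7
#2 head=3: or i3 RAW r1
#3 head=4: mul i4 no-port MUL/MEM
#4 head=5: st;bne i5+i6 2-wide
#5 head=7: sub;ld i7+i8 2-wide
#6 head=9: ld i9 RAW r1
#7 head=10: xor;st i10+i11 2-wide
#8 head=12: sll;beq i12+i13 2-wide

CYCLES = 9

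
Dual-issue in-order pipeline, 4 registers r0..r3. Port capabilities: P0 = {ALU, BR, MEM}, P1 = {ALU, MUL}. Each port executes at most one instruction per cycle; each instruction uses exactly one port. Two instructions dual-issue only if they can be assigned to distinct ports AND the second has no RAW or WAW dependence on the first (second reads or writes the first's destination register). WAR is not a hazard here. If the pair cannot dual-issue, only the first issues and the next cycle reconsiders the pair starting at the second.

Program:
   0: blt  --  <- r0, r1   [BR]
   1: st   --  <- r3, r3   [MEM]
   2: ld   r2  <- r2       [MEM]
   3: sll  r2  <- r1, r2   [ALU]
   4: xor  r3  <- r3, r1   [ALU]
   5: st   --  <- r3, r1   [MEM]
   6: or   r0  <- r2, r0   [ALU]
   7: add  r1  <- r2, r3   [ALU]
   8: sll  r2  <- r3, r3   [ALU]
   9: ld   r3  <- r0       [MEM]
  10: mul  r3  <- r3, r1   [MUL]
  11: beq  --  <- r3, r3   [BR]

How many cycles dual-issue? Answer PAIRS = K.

PAIRS = 3

#0 head=0: blt.BR i0 no-port BR/MEM
#1 head=1: st.MEM i1 no-port MEM/MEM
#2 head=2: ld.MEM i2 RAW+WAW r2
#3 head=3: sll.ALU/xor.ALU i3,i4 pair
#4 head=5: st.MEM/or.ALU i5,i6 pair
#5 head=7: add.ALU/sll.ALU i7,i8 pair
#6 head=9: ld.MEM i9 RAW+WAW r3
#7 head=10: mul.MUL i10 RAW r3
#8 head=11: beq.BR i11 tail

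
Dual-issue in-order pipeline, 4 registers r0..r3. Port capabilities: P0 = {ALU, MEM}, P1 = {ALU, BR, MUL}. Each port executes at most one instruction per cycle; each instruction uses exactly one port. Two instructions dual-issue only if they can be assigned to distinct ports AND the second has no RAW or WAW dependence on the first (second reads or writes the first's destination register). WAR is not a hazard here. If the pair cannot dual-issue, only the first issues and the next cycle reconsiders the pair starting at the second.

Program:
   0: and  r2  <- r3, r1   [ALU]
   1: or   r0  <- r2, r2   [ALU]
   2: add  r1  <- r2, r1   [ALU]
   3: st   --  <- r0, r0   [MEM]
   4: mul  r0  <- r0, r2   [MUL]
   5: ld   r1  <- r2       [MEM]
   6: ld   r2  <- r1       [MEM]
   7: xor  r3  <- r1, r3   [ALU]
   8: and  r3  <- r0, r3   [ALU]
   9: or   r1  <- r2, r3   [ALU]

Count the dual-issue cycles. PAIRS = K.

#0 head=0: and.ALU i0 RAW r2
#1 head=1: or.ALU/add.ALU i1&i2 dual
#2 head=3: st.MEM/mul.MUL i3&i4 dual
#3 head=5: ld.MEM i5 no-port MEM/MEM
#4 head=6: ld.MEM/xor.ALU i6&i7 dual
#5 head=8: and.ALU i8 RAW r3
#6 head=9: or.ALU i9 tail

PAIRS = 3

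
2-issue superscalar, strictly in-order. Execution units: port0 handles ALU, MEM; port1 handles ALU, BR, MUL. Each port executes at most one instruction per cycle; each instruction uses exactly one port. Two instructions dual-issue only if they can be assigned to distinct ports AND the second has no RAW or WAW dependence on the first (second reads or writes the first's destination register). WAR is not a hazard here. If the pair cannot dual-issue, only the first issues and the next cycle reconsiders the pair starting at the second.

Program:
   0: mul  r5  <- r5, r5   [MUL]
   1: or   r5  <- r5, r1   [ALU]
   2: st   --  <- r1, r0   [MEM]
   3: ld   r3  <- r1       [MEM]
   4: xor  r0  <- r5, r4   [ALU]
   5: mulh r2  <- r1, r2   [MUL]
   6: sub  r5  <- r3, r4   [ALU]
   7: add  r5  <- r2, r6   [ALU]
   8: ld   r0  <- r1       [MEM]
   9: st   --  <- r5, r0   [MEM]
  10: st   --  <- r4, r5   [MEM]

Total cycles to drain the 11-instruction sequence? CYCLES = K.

0. mul.MUL @i0  | RAW+WAW r5
1. or.ALU+st.MEM @i1&i2  | dual
2. ld.MEM+xor.ALU @i3&i4  | dual
3. mulh.MUL+sub.ALU @i5&i6  | dual
4. add.ALU+ld.MEM @i7&i8  | dual
5. st.MEM @i9  | no-port MEM/MEM
6. st.MEM @i10  | tail

CYCLES = 7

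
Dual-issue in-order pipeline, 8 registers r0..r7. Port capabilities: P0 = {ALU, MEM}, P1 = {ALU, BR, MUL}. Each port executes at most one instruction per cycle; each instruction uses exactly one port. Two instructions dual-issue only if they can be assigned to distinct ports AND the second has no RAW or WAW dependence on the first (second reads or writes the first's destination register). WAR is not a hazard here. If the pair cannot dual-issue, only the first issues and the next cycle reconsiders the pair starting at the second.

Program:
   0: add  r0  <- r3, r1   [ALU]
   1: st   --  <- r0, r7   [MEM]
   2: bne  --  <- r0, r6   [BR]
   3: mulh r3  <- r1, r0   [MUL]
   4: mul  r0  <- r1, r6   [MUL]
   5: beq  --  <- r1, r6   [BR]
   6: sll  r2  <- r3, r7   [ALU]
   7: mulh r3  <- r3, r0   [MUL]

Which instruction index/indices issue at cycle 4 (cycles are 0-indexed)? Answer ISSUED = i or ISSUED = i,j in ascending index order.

[0] i0  add  -- RAW r0
[1] i1&i2  st+bne  -- 2-wide
[2] i3  mulh  -- no-port MUL/MUL
[3] i4  mul  -- no-port MUL/BR
[4] i5&i6  beq+sll  -- 2-wide
[5] i7  mulh  -- tail

ISSUED = 5,6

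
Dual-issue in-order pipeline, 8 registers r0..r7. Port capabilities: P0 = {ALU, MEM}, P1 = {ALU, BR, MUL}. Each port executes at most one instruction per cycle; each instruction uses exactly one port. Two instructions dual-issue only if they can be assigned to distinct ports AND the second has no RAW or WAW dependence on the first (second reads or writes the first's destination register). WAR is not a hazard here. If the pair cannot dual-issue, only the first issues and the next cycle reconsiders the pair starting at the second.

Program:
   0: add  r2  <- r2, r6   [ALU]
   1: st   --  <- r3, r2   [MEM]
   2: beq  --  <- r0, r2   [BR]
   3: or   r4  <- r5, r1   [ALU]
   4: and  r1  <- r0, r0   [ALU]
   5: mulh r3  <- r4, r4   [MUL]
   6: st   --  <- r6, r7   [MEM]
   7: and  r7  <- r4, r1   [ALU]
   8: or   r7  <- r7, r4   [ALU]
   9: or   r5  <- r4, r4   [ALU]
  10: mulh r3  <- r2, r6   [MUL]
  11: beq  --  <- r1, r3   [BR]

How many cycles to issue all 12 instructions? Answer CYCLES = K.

CYCLES = 8

  cy0 -> i0 (add.ALU) RAW r2
  cy1 -> i1,i2 (st.MEM+beq.BR) pair
  cy2 -> i3,i4 (or.ALU+and.ALU) pair
  cy3 -> i5,i6 (mulh.MUL+st.MEM) pair
  cy4 -> i7 (and.ALU) RAW+WAW r7
  cy5 -> i8,i9 (or.ALU+or.ALU) pair
  cy6 -> i10 (mulh.MUL) no-port MUL/BR
  cy7 -> i11 (beq.BR) tail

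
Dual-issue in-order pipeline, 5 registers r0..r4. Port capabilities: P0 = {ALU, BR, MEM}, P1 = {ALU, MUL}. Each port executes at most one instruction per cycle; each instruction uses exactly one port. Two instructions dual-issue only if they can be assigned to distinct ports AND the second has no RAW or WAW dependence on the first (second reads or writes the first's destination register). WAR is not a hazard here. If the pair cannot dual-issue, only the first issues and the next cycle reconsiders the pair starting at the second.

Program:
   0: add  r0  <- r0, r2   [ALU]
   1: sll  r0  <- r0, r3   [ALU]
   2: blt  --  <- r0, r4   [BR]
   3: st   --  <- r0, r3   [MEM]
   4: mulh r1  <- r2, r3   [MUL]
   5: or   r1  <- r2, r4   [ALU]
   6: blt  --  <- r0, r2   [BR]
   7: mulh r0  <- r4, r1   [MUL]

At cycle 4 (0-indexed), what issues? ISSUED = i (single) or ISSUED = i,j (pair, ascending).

c0: i0 add  RAW+WAW r0
c1: i1 sll  RAW r0
c2: i2 blt  no-port BR/MEM
c3: i3&i4 st;mulh  dual
c4: i5&i6 or;blt  dual
c5: i7 mulh  tail

ISSUED = 5,6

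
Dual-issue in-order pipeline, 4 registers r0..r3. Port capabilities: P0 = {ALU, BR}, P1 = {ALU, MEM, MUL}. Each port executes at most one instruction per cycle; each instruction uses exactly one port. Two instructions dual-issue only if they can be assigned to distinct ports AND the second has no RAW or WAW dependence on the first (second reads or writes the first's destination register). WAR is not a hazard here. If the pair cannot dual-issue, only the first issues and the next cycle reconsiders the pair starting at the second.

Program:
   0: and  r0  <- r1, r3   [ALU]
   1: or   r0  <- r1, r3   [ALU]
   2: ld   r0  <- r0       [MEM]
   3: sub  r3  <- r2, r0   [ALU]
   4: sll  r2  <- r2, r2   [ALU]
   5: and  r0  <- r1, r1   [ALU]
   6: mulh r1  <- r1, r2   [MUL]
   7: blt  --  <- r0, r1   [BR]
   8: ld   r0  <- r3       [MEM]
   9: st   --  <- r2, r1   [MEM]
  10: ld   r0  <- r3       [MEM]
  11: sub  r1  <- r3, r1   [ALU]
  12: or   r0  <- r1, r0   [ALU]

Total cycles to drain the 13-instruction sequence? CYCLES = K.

[0] i0  and.ALU  -- WAW r0
[1] i1  or.ALU  -- RAW+WAW r0
[2] i2  ld.MEM  -- RAW r0
[3] i3+i4  sub.ALU/sll.ALU  -- pair
[4] i5+i6  and.ALU/mulh.MUL  -- pair
[5] i7+i8  blt.BR/ld.MEM  -- pair
[6] i9  st.MEM  -- no-port MEM/MEM
[7] i10+i11  ld.MEM/sub.ALU  -- pair
[8] i12  or.ALU  -- tail

CYCLES = 9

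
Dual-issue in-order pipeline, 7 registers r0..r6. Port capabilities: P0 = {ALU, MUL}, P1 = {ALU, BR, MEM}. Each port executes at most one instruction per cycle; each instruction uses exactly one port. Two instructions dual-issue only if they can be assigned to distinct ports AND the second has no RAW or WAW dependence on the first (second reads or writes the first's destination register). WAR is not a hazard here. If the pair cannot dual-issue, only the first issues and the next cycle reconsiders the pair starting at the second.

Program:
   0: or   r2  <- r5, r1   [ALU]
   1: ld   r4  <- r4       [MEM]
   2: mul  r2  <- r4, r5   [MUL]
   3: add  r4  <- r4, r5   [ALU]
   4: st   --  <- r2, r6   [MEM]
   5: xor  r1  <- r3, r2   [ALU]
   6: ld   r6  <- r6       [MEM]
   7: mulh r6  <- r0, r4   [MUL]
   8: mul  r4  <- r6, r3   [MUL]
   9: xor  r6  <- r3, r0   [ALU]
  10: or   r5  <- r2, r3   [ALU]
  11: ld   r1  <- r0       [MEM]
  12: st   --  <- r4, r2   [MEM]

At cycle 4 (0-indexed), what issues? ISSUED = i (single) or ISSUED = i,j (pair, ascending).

c0: i0+i1 or/ld  pair
c1: i2+i3 mul/add  pair
c2: i4+i5 st/xor  pair
c3: i6 ld  WAW r6
c4: i7 mulh  no-port MUL/MUL
c5: i8+i9 mul/xor  pair
c6: i10+i11 or/ld  pair
c7: i12 st  tail

ISSUED = 7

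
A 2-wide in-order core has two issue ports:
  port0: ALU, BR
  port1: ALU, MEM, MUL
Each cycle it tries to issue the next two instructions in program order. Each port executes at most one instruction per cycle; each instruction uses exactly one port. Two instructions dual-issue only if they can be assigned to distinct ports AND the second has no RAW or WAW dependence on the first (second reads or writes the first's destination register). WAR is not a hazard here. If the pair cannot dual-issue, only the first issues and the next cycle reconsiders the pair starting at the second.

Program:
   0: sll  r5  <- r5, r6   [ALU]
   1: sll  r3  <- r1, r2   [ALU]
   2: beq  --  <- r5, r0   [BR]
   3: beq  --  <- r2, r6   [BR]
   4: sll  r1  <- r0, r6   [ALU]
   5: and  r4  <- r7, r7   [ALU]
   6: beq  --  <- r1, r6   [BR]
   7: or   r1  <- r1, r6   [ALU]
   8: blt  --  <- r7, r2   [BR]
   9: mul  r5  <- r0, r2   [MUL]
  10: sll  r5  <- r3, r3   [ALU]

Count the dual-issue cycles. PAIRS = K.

PAIRS = 4

[0] i0+i1  sll.ALU sll.ALU  -- pair
[1] i2  beq.BR  -- no-port BR/BR
[2] i3+i4  beq.BR sll.ALU  -- pair
[3] i5+i6  and.ALU beq.BR  -- pair
[4] i7+i8  or.ALU blt.BR  -- pair
[5] i9  mul.MUL  -- WAW r5
[6] i10  sll.ALU  -- tail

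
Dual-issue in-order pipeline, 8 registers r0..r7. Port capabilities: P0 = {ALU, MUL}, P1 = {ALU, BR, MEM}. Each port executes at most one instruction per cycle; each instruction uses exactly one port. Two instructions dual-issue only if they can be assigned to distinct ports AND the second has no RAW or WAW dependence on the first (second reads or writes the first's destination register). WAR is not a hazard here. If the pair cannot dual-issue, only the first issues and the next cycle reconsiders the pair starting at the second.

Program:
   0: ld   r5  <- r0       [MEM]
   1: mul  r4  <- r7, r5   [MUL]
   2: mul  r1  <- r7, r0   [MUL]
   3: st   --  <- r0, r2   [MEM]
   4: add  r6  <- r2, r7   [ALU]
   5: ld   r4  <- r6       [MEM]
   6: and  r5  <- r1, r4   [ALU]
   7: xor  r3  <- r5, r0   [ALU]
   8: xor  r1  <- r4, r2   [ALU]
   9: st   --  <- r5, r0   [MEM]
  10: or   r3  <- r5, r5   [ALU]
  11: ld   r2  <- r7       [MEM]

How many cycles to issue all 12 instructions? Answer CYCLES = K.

CYCLES = 9

  cy0 -> i0 (ld) RAW r5
  cy1 -> i1 (mul) no-port MUL/MUL
  cy2 -> i2,i3 (mul+st) dual
  cy3 -> i4 (add) RAW r6
  cy4 -> i5 (ld) RAW r4
  cy5 -> i6 (and) RAW r5
  cy6 -> i7,i8 (xor+xor) dual
  cy7 -> i9,i10 (st+or) dual
  cy8 -> i11 (ld) tail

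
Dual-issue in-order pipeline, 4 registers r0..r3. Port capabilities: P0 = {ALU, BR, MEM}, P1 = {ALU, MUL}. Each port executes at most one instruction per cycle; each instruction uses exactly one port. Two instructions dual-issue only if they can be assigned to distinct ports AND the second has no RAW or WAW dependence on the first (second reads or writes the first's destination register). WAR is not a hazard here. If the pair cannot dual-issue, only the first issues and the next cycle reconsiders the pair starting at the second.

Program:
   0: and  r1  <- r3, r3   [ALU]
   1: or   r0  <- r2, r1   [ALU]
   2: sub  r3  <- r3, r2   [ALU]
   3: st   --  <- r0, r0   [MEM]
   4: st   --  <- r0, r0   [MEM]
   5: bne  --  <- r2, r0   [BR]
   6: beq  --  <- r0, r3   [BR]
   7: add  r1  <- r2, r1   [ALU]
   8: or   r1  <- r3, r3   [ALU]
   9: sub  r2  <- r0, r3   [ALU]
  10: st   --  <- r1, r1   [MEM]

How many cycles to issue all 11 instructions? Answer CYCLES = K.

[0] i0  and.ALU  -- RAW r1
[1] i1/i2  or.ALU;sub.ALU  -- pair
[2] i3  st.MEM  -- no-port MEM/MEM
[3] i4  st.MEM  -- no-port MEM/BR
[4] i5  bne.BR  -- no-port BR/BR
[5] i6/i7  beq.BR;add.ALU  -- pair
[6] i8/i9  or.ALU;sub.ALU  -- pair
[7] i10  st.MEM  -- tail

CYCLES = 8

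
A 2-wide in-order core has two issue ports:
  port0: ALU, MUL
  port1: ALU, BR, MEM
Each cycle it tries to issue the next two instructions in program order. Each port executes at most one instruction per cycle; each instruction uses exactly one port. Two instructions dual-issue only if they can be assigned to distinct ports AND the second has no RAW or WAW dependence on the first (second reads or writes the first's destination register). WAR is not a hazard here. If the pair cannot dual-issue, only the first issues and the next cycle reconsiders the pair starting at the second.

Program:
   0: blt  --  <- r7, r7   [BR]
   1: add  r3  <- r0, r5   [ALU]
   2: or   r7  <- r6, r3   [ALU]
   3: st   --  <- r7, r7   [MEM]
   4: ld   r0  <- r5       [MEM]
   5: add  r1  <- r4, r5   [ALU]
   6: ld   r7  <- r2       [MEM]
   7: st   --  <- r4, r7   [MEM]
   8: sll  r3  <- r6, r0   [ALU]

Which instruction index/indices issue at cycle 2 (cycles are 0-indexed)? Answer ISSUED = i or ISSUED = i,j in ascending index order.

[0] i0&i1  blt/add  -- pair
[1] i2  or  -- RAW r7
[2] i3  st  -- no-port MEM/MEM
[3] i4&i5  ld/add  -- pair
[4] i6  ld  -- no-port MEM/MEM
[5] i7&i8  st/sll  -- pair

ISSUED = 3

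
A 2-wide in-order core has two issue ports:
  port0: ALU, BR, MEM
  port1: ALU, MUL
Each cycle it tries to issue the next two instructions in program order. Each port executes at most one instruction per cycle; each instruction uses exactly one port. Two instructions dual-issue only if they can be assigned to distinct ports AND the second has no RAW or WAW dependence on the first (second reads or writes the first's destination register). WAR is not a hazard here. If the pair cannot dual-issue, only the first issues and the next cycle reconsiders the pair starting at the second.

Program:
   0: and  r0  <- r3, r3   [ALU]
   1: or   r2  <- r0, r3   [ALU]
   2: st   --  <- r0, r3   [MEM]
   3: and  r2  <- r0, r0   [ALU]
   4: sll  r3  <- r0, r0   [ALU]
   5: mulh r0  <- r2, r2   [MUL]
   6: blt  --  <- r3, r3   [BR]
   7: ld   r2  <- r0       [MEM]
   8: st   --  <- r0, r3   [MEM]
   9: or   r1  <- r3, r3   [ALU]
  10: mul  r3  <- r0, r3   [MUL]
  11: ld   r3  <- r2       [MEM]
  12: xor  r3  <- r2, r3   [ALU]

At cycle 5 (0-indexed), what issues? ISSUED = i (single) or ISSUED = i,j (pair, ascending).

#0 head=0: and.ALU i0 RAW r0
#1 head=1: or.ALU;st.MEM i1/i2 2-wide
#2 head=3: and.ALU;sll.ALU i3/i4 2-wide
#3 head=5: mulh.MUL;blt.BR i5/i6 2-wide
#4 head=7: ld.MEM i7 no-port MEM/MEM
#5 head=8: st.MEM;or.ALU i8/i9 2-wide
#6 head=10: mul.MUL i10 WAW r3
#7 head=11: ld.MEM i11 RAW+WAW r3
#8 head=12: xor.ALU i12 tail

ISSUED = 8,9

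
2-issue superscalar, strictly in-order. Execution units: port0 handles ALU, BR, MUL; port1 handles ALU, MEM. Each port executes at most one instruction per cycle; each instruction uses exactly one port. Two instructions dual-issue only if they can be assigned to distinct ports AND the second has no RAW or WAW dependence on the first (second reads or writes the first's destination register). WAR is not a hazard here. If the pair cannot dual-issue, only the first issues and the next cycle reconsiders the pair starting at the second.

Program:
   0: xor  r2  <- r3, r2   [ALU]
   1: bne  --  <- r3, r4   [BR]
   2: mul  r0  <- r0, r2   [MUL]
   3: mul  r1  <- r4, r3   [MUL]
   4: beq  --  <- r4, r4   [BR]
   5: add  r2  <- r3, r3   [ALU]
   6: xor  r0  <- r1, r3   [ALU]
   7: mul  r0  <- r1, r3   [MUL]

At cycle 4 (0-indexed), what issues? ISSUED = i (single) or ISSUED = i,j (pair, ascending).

ISSUED = 6

0. xor/bne @i0/i1  | dual
1. mul @i2  | no-port MUL/MUL
2. mul @i3  | no-port MUL/BR
3. beq/add @i4/i5  | dual
4. xor @i6  | WAW r0
5. mul @i7  | tail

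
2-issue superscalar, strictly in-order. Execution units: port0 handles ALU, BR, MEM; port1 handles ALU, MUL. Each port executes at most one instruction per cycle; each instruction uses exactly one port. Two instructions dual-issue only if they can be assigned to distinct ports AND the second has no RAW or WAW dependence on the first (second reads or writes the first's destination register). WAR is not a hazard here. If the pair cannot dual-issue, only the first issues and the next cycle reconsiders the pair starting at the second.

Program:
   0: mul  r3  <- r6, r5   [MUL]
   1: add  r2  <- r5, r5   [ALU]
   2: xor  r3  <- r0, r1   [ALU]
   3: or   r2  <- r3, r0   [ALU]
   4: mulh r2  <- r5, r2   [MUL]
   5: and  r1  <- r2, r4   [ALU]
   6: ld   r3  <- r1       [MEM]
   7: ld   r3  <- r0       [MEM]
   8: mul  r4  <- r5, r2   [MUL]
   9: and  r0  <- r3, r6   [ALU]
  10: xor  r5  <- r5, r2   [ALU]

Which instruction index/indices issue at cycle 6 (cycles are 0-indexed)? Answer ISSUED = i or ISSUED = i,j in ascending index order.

#0 head=0: mul;add i0/i1 2-wide
#1 head=2: xor i2 RAW r3
#2 head=3: or i3 RAW+WAW r2
#3 head=4: mulh i4 RAW r2
#4 head=5: and i5 RAW r1
#5 head=6: ld i6 no-port MEM/MEM
#6 head=7: ld;mul i7/i8 2-wide
#7 head=9: and;xor i9/i10 2-wide

ISSUED = 7,8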